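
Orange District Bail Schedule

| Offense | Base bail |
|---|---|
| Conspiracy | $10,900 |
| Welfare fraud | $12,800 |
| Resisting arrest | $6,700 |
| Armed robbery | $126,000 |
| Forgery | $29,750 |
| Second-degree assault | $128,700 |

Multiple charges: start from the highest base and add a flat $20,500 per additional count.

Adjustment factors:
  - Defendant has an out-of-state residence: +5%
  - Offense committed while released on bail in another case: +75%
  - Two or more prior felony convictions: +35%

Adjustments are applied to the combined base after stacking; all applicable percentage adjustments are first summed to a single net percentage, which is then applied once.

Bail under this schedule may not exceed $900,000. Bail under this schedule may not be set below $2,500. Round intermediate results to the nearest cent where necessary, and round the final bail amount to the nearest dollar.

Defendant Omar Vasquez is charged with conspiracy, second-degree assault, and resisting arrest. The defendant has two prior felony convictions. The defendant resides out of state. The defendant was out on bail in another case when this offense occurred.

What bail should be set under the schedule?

Base amounts from the schedule: conspiracy $10,900; second-degree assault $128,700; resisting arrest $6,700.
Stacking rule: highest base plus $20,500 per additional charge. Highest is second-degree assault at $128,700; 2 additional charges → +$41,000. Combined base = $169,700.
Net percentage adjustment: +5% +75% +35% = +115%. $169,700 × 2.15 = $364,855.
$364,855 is within the $900,000 maximum.
$364,855 is at or above the $2,500 minimum.

$364,855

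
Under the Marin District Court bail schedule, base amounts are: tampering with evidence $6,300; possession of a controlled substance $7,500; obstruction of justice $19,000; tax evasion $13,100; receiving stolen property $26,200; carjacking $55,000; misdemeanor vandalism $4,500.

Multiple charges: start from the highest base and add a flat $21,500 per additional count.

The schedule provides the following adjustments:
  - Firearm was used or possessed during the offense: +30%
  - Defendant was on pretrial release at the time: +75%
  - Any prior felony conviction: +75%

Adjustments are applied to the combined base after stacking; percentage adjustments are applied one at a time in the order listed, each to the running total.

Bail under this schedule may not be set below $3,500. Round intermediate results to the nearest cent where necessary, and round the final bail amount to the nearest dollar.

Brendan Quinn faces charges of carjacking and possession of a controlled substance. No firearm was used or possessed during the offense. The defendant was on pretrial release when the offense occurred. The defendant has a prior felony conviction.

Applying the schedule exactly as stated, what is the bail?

Base amounts from the schedule: carjacking $55,000; possession of a controlled substance $7,500.
Stacking rule: highest base plus $21,500 per additional charge. Highest is carjacking at $55,000; 1 additional charge → +$21,500. Combined base = $76,500.
Defendant was on pretrial release at the time (+75%): $76,500 × 1.75 = $133,875.
Any prior felony conviction (+75%): $133,875 × 1.75 = $234,281.25.
$234,281.25 is at or above the $3,500 minimum.
Rounded to the nearest dollar: $234,281.

$234,281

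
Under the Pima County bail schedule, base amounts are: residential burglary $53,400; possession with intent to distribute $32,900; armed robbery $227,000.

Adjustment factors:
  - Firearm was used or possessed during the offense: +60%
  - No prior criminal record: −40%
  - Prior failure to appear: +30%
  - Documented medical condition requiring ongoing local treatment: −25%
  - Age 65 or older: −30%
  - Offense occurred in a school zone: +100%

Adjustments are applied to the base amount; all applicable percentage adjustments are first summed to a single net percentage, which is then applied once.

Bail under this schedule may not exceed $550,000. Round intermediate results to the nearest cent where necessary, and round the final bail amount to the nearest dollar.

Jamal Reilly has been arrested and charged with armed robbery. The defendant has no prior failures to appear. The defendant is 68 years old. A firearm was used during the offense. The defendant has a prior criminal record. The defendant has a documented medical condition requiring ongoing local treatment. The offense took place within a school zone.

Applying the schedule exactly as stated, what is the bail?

Base amounts from the schedule: armed robbery $227,000.
Single charge. Combined base = $227,000.
Net percentage adjustment: +60% −25% −30% +100% = +105%. $227,000 × 2.05 = $465,350.
$465,350 is within the $550,000 maximum.

$465,350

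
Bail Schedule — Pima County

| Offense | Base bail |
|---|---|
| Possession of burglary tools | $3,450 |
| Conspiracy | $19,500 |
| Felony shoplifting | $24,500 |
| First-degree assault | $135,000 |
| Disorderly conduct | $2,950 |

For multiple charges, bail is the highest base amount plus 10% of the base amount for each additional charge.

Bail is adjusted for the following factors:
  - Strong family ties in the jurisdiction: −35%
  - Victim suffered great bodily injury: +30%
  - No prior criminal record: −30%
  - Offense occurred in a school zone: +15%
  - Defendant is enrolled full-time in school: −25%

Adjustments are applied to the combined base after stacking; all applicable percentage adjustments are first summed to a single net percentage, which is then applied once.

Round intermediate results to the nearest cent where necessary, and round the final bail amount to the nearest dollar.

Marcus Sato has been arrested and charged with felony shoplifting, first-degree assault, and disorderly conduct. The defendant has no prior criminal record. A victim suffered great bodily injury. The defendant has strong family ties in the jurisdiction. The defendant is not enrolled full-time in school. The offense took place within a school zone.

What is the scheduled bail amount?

Base amounts from the schedule: felony shoplifting $24,500; first-degree assault $135,000; disorderly conduct $2,950.
Stacking rule: highest base plus 10% of each additional charge. Highest is first-degree assault at $135,000. Additional: $24,500 × 10% = $2,450; $2,950 × 10% = $295. Combined base = $135,000 + $2,745 = $137,745.
Net percentage adjustment: −35% +30% −30% +15% = −20%. $137,745 × 0.8 = $110,196.

$110,196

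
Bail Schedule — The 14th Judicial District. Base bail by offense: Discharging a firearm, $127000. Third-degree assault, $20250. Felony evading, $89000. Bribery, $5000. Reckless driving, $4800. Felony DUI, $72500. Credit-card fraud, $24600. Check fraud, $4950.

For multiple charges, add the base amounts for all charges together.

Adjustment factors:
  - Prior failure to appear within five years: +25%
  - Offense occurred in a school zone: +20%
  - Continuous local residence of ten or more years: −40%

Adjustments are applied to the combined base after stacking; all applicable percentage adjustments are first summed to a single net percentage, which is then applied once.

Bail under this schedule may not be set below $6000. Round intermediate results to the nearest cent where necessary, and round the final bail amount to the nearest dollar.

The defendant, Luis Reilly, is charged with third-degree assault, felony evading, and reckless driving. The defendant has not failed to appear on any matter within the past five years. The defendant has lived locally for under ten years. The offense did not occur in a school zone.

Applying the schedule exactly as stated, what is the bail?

Base amounts from the schedule: third-degree assault $20250; felony evading $89000; reckless driving $4800.
Stacking rule: sum of all bases. $20250 + $89000 + $4800 = $114050.
No adjustment factors apply to this defendant.
$114050 is at or above the $6000 minimum.

$114050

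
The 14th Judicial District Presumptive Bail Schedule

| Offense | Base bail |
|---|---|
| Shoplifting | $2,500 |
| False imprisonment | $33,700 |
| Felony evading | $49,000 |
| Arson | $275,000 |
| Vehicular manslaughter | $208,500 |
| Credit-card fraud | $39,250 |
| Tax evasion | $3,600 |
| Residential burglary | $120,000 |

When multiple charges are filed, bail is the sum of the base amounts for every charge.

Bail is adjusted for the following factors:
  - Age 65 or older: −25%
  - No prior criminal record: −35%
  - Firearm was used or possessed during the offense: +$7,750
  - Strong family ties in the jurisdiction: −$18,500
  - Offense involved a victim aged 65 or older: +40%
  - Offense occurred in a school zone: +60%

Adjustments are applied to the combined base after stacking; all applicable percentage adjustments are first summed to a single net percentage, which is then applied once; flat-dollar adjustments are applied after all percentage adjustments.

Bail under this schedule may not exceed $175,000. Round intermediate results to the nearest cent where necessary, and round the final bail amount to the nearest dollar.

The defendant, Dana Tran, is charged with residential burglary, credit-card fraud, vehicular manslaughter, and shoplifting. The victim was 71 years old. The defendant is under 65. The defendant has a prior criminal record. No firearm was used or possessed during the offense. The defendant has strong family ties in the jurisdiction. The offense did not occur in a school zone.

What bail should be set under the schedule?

$175,000

Base amounts from the schedule: residential burglary $120,000; credit-card fraud $39,250; vehicular manslaughter $208,500; shoplifting $2,500.
Stacking rule: sum of all bases. $120,000 + $39,250 + $208,500 + $2,500 = $370,250.
Offense involved a victim aged 65 or older (+40%): $370,250 × 1.4 = $518,350.
Strong family ties in the jurisdiction (−$18,500 flat): $518,350 − $18,500 = $499,850.
Result $499,850 exceeds the maximum of $175,000; bail is capped at $175,000.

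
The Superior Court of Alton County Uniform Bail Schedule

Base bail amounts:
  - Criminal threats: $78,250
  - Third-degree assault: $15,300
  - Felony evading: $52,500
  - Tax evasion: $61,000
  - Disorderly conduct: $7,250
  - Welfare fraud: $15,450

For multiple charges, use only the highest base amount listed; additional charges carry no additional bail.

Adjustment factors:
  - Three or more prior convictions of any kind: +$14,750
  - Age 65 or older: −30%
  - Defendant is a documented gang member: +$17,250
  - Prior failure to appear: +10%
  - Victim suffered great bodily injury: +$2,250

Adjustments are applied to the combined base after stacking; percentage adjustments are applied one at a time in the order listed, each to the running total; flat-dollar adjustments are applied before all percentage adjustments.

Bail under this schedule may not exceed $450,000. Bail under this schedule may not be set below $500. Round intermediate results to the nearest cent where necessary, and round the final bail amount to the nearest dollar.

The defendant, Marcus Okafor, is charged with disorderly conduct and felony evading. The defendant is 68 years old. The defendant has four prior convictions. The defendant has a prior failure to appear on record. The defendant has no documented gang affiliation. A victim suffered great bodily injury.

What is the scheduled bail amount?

Base amounts from the schedule: disorderly conduct $7,250; felony evading $52,500.
Stacking rule: use the highest base only. Highest is felony evading at $52,500. Combined base = $52,500.
Three or more prior convictions of any kind (+$14,750 flat): $52,500 + $14,750 = $67,250.
Victim suffered great bodily injury (+$2,250 flat): $67,250 + $2,250 = $69,500.
Age 65 or older (−30%): $69,500 × 0.7 = $48,650.
Prior failure to appear (+10%): $48,650 × 1.1 = $53,515.
$53,515 is within the $450,000 maximum.
$53,515 is at or above the $500 minimum.

$53,515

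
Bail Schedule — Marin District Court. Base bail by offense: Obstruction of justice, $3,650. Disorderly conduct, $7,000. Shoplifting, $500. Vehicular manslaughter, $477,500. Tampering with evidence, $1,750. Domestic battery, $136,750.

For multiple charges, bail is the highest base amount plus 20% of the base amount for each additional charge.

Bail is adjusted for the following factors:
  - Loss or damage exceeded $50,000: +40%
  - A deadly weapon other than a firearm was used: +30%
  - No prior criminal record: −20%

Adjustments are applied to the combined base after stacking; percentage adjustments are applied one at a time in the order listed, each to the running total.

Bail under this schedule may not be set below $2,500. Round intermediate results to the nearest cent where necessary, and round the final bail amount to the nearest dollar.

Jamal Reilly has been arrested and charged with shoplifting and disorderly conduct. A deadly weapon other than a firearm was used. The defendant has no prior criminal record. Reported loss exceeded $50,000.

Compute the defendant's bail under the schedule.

Base amounts from the schedule: shoplifting $500; disorderly conduct $7,000.
Stacking rule: highest base plus 20% of each additional charge. Highest is disorderly conduct at $7,000. Additional: $500 × 20% = $100. Combined base = $7,000 + $100 = $7,100.
Loss or damage exceeded $50,000 (+40%): $7,100 × 1.4 = $9,940.
A deadly weapon other than a firearm was used (+30%): $9,940 × 1.3 = $12,922.
No prior criminal record (−20%): $12,922 × 0.8 = $10,337.60.
$10,337.60 is at or above the $2,500 minimum.
Rounded to the nearest dollar: $10,338.

$10,338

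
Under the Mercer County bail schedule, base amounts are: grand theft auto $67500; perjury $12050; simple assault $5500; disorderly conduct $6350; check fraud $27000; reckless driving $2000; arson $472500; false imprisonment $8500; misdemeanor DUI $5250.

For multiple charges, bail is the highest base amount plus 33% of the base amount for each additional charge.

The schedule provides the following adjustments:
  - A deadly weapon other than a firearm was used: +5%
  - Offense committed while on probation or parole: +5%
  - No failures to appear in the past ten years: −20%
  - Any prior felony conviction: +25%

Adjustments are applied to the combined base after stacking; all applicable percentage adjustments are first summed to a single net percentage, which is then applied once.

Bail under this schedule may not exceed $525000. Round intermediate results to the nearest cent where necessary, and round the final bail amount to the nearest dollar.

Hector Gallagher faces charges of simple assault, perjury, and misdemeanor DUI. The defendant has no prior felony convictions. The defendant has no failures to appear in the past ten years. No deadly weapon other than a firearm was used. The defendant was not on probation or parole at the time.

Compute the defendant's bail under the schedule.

Base amounts from the schedule: simple assault $5500; perjury $12050; misdemeanor DUI $5250.
Stacking rule: highest base plus 33% of each additional charge. Highest is perjury at $12050. Additional: $5500 × 33% = $1815; $5250 × 33% = $1732.50. Combined base = $12050 + $3547.50 = $15597.50.
No failures to appear in the past ten years (−20%): $15597.50 × 0.8 = $12478.
$12478 is within the $525000 maximum.

$12478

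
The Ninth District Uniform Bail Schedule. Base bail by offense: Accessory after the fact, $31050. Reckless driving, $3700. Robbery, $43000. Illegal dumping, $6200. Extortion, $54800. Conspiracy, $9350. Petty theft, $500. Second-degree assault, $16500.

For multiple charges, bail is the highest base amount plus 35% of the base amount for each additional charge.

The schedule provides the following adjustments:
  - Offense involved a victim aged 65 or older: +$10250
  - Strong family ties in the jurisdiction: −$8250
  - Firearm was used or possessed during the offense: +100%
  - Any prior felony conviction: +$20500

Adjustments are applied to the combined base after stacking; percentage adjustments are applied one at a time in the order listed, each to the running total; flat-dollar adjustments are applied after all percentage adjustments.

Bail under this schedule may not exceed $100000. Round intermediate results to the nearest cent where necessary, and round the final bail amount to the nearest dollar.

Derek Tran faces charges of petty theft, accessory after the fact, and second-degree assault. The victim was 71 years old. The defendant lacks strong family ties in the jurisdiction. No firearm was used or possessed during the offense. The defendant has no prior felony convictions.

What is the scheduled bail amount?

Base amounts from the schedule: petty theft $500; accessory after the fact $31050; second-degree assault $16500.
Stacking rule: highest base plus 35% of each additional charge. Highest is accessory after the fact at $31050. Additional: $500 × 35% = $175; $16500 × 35% = $5775. Combined base = $31050 + $5950 = $37000.
Offense involved a victim aged 65 or older (+$10250 flat): $37000 + $10250 = $47250.
$47250 is within the $100000 maximum.

$47250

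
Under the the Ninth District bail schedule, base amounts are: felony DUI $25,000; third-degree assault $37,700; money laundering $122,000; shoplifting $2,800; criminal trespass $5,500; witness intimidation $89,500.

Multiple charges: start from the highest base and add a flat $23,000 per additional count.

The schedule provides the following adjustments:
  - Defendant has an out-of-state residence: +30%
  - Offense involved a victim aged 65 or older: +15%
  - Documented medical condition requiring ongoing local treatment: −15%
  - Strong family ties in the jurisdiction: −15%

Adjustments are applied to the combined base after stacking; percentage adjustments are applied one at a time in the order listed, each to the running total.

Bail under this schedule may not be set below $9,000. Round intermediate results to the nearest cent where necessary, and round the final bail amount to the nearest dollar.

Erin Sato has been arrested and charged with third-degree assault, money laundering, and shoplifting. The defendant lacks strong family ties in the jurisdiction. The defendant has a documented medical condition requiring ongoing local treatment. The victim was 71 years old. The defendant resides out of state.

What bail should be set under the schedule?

Base amounts from the schedule: third-degree assault $37,700; money laundering $122,000; shoplifting $2,800.
Stacking rule: highest base plus $23,000 per additional charge. Highest is money laundering at $122,000; 2 additional charges → +$46,000. Combined base = $168,000.
Defendant has an out-of-state residence (+30%): $168,000 × 1.3 = $218,400.
Offense involved a victim aged 65 or older (+15%): $218,400 × 1.15 = $251,160.
Documented medical condition requiring ongoing local treatment (−15%): $251,160 × 0.85 = $213,486.
$213,486 is at or above the $9,000 minimum.

$213,486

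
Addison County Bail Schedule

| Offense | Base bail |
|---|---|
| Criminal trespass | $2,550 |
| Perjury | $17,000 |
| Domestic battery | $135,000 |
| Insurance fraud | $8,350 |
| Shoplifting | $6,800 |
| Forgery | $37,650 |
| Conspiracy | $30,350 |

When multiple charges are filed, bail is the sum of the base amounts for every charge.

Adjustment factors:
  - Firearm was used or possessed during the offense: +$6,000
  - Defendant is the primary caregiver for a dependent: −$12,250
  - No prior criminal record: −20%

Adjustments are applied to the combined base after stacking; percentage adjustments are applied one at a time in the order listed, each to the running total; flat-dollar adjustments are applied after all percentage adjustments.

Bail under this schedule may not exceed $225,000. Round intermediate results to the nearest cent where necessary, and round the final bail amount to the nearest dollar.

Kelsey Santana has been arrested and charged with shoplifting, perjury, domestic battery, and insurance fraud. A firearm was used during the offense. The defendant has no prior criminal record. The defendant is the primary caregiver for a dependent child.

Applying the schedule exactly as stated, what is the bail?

Base amounts from the schedule: shoplifting $6,800; perjury $17,000; domestic battery $135,000; insurance fraud $8,350.
Stacking rule: sum of all bases. $6,800 + $17,000 + $135,000 + $8,350 = $167,150.
No prior criminal record (−20%): $167,150 × 0.8 = $133,720.
Firearm was used or possessed during the offense (+$6,000 flat): $133,720 + $6,000 = $139,720.
Defendant is the primary caregiver for a dependent (−$12,250 flat): $139,720 − $12,250 = $127,470.
$127,470 is within the $225,000 maximum.

$127,470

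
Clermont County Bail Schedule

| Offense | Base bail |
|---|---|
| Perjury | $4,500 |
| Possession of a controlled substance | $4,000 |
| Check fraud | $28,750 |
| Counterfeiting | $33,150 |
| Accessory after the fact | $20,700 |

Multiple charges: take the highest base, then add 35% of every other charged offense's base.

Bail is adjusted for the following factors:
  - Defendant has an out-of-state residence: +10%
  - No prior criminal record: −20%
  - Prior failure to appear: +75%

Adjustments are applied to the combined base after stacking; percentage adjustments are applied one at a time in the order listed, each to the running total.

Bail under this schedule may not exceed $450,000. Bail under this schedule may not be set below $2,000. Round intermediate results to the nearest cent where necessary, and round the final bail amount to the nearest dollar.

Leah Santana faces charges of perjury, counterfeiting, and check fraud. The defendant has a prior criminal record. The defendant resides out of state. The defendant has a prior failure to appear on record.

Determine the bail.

$86,216

Base amounts from the schedule: perjury $4,500; counterfeiting $33,150; check fraud $28,750.
Stacking rule: highest base plus 35% of each additional charge. Highest is counterfeiting at $33,150. Additional: $4,500 × 35% = $1,575; $28,750 × 35% = $10,062.50. Combined base = $33,150 + $11,637.50 = $44,787.50.
Defendant has an out-of-state residence (+10%): $44,787.50 × 1.1 = $49,266.25.
Prior failure to appear (+75%): $49,266.25 × 1.75 = $86,215.94.
$86,215.94 is within the $450,000 maximum.
$86,215.94 is at or above the $2,000 minimum.
Rounded to the nearest dollar: $86,216.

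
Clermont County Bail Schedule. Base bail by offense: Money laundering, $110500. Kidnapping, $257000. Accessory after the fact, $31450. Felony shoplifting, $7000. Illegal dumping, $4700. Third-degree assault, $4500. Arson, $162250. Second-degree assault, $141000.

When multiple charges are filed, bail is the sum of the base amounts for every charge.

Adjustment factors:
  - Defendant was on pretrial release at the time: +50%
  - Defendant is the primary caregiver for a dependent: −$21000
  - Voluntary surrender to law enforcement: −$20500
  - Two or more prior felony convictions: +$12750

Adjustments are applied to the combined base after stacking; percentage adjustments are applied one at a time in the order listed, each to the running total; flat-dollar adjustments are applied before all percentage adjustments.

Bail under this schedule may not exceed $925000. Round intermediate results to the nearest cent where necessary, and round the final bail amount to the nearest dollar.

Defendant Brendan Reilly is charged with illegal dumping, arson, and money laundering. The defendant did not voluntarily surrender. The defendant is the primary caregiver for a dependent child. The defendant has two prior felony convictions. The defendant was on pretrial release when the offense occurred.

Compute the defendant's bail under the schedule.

$403800

Base amounts from the schedule: illegal dumping $4700; arson $162250; money laundering $110500.
Stacking rule: sum of all bases. $4700 + $162250 + $110500 = $277450.
Defendant is the primary caregiver for a dependent (−$21000 flat): $277450 − $21000 = $256450.
Two or more prior felony convictions (+$12750 flat): $256450 + $12750 = $269200.
Defendant was on pretrial release at the time (+50%): $269200 × 1.5 = $403800.
$403800 is within the $925000 maximum.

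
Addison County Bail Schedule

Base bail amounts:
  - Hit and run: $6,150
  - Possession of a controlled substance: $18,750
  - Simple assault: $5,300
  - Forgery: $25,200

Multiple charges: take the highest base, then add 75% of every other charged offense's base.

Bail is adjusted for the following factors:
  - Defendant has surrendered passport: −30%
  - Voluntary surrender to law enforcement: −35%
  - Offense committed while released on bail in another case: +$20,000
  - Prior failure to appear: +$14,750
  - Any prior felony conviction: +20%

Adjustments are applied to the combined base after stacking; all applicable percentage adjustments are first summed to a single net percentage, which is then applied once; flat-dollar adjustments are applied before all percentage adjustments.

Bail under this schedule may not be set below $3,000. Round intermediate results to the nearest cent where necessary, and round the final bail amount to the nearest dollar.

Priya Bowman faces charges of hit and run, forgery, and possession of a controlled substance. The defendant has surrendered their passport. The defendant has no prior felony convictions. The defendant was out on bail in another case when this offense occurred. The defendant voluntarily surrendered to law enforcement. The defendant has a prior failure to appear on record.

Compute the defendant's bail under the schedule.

Base amounts from the schedule: hit and run $6,150; forgery $25,200; possession of a controlled substance $18,750.
Stacking rule: highest base plus 75% of each additional charge. Highest is forgery at $25,200. Additional: $6,150 × 75% = $4,612.50; $18,750 × 75% = $14,062.50. Combined base = $25,200 + $18,675 = $43,875.
Offense committed while released on bail in another case (+$20,000 flat): $43,875 + $20,000 = $63,875.
Prior failure to appear (+$14,750 flat): $63,875 + $14,750 = $78,625.
Net percentage adjustment: −30% −35% = −65%. $78,625 × 0.35 = $27,518.75.
$27,518.75 is at or above the $3,000 minimum.
Rounded to the nearest dollar: $27,519.

$27,519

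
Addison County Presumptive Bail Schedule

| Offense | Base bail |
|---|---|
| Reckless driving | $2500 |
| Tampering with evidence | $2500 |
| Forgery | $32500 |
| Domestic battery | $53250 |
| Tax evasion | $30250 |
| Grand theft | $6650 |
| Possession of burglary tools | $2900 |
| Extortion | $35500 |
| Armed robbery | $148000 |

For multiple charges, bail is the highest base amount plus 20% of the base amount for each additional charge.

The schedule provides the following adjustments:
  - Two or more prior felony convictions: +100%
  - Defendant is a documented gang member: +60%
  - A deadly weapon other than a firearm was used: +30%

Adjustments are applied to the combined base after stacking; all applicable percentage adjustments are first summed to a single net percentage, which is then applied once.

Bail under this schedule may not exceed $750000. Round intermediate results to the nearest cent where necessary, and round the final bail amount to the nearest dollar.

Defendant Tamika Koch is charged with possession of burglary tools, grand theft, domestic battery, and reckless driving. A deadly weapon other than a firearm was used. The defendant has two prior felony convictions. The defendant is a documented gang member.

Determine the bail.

$161414

Base amounts from the schedule: possession of burglary tools $2900; grand theft $6650; domestic battery $53250; reckless driving $2500.
Stacking rule: highest base plus 20% of each additional charge. Highest is domestic battery at $53250. Additional: $2900 × 20% = $580; $6650 × 20% = $1330; $2500 × 20% = $500. Combined base = $53250 + $2410 = $55660.
Net percentage adjustment: +100% +60% +30% = +190%. $55660 × 2.9 = $161414.
$161414 is within the $750000 maximum.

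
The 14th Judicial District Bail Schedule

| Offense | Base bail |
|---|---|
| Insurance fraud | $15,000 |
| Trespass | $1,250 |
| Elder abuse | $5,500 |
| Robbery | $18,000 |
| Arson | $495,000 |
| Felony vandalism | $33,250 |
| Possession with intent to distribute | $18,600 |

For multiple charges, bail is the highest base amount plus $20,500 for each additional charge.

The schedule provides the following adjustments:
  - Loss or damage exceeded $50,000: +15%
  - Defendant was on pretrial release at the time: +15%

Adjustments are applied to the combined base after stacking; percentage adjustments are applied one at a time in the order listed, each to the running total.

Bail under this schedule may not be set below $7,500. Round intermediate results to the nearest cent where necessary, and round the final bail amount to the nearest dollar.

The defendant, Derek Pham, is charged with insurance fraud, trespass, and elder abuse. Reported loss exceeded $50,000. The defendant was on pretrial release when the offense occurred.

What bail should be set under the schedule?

Base amounts from the schedule: insurance fraud $15,000; trespass $1,250; elder abuse $5,500.
Stacking rule: highest base plus $20,500 per additional charge. Highest is insurance fraud at $15,000; 2 additional charges → +$41,000. Combined base = $56,000.
Loss or damage exceeded $50,000 (+15%): $56,000 × 1.15 = $64,400.
Defendant was on pretrial release at the time (+15%): $64,400 × 1.15 = $74,060.
$74,060 is at or above the $7,500 minimum.

$74,060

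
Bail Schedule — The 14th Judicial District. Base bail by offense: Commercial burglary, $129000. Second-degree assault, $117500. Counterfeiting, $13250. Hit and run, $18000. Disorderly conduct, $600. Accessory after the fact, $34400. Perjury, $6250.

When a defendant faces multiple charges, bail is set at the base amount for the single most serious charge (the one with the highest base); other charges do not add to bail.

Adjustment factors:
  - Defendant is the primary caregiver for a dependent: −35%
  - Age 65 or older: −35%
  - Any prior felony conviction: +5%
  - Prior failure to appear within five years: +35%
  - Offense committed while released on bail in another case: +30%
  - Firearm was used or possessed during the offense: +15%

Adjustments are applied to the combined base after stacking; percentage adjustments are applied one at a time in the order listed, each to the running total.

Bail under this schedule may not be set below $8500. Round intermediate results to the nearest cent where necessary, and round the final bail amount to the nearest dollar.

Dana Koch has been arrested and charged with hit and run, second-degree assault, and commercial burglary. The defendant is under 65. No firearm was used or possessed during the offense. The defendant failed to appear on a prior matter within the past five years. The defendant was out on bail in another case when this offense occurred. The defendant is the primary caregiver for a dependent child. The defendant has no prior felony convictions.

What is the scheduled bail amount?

Base amounts from the schedule: hit and run $18000; second-degree assault $117500; commercial burglary $129000.
Stacking rule: use the highest base only. Highest is commercial burglary at $129000. Combined base = $129000.
Defendant is the primary caregiver for a dependent (−35%): $129000 × 0.65 = $83850.
Prior failure to appear within five years (+35%): $83850 × 1.35 = $113197.50.
Offense committed while released on bail in another case (+30%): $113197.50 × 1.3 = $147156.75.
$147156.75 is at or above the $8500 minimum.
Rounded to the nearest dollar: $147157.

$147157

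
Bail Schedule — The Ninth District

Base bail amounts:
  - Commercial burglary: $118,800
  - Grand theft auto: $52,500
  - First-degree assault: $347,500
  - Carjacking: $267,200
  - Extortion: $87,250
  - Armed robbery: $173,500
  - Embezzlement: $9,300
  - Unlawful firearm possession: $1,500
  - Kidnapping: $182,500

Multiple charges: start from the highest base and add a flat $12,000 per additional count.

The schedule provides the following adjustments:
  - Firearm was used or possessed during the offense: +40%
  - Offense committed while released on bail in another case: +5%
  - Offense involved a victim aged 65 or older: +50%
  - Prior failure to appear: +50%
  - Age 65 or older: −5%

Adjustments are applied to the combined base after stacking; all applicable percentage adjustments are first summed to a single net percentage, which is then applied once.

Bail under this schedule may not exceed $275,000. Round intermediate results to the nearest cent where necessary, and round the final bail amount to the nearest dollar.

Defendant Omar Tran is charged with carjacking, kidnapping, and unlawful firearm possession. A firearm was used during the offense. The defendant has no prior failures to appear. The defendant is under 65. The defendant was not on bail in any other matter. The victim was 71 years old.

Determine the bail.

Base amounts from the schedule: carjacking $267,200; kidnapping $182,500; unlawful firearm possession $1,500.
Stacking rule: highest base plus $12,000 per additional charge. Highest is carjacking at $267,200; 2 additional charges → +$24,000. Combined base = $291,200.
Net percentage adjustment: +40% +50% = +90%. $291,200 × 1.9 = $553,280.
Result $553,280 exceeds the maximum of $275,000; bail is capped at $275,000.

$275,000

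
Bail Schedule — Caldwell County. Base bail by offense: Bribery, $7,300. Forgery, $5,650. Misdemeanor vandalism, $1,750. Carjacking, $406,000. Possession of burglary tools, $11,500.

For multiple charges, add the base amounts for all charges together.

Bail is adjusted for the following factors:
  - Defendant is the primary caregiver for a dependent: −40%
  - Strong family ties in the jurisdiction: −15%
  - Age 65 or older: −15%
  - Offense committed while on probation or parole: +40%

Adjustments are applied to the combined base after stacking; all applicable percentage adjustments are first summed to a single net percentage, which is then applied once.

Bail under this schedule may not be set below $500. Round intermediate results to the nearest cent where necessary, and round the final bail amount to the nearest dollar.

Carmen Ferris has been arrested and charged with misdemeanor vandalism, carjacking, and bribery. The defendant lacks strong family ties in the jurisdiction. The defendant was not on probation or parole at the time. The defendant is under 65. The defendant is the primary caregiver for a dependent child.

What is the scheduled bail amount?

Base amounts from the schedule: misdemeanor vandalism $1,750; carjacking $406,000; bribery $7,300.
Stacking rule: sum of all bases. $1,750 + $406,000 + $7,300 = $415,050.
Defendant is the primary caregiver for a dependent (−40%): $415,050 × 0.6 = $249,030.
$249,030 is at or above the $500 minimum.

$249,030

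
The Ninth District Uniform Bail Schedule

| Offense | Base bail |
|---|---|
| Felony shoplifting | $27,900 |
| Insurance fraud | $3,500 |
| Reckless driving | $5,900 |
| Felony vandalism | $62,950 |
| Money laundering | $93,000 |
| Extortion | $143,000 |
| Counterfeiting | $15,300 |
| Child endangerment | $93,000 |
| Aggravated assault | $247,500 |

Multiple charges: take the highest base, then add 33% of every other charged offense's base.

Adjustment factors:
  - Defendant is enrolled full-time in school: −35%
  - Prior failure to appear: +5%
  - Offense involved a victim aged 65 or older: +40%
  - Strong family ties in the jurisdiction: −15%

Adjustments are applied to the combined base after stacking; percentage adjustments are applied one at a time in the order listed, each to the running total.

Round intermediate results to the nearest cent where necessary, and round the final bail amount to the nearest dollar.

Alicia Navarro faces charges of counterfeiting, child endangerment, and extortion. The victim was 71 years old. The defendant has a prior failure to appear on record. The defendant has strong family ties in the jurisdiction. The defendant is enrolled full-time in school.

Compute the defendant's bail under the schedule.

$145,167

Base amounts from the schedule: counterfeiting $15,300; child endangerment $93,000; extortion $143,000.
Stacking rule: highest base plus 33% of each additional charge. Highest is extortion at $143,000. Additional: $15,300 × 33% = $5,049; $93,000 × 33% = $30,690. Combined base = $143,000 + $35,739 = $178,739.
Defendant is enrolled full-time in school (−35%): $178,739 × 0.65 = $116,180.35.
Prior failure to appear (+5%): $116,180.35 × 1.05 = $121,989.37.
Offense involved a victim aged 65 or older (+40%): $121,989.37 × 1.4 = $170,785.12.
Strong family ties in the jurisdiction (−15%): $170,785.12 × 0.85 = $145,167.35.
Rounded to the nearest dollar: $145,167.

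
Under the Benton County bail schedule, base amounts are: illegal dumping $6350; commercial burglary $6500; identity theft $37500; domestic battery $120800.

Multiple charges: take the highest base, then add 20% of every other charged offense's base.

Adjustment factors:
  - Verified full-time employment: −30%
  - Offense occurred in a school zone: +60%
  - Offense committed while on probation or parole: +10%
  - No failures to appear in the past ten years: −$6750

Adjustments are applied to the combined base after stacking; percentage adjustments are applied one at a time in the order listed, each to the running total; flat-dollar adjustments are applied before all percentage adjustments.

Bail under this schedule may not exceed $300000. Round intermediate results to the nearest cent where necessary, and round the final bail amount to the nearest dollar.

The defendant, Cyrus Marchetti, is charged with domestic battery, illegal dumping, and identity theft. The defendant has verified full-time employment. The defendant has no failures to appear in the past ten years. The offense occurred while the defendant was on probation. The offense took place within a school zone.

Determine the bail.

$151314

Base amounts from the schedule: domestic battery $120800; illegal dumping $6350; identity theft $37500.
Stacking rule: highest base plus 20% of each additional charge. Highest is domestic battery at $120800. Additional: $6350 × 20% = $1270; $37500 × 20% = $7500. Combined base = $120800 + $8770 = $129570.
No failures to appear in the past ten years (−$6750 flat): $129570 − $6750 = $122820.
Verified full-time employment (−30%): $122820 × 0.7 = $85974.
Offense occurred in a school zone (+60%): $85974 × 1.6 = $137558.40.
Offense committed while on probation or parole (+10%): $137558.40 × 1.1 = $151314.24.
$151314.24 is within the $300000 maximum.
Rounded to the nearest dollar: $151314.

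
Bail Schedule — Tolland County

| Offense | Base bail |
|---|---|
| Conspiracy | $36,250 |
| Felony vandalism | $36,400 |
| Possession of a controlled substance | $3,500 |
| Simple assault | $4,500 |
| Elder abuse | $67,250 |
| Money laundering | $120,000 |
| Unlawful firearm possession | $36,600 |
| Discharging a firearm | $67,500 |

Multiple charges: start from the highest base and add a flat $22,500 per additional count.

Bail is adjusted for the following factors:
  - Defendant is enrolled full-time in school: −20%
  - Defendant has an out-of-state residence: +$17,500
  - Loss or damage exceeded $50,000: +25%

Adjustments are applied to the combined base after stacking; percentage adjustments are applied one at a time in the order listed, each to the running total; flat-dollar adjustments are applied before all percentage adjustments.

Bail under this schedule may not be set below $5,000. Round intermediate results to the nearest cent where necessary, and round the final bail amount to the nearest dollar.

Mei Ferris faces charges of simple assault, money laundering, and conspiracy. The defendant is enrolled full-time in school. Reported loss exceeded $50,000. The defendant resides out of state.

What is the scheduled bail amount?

$182,500

Base amounts from the schedule: simple assault $4,500; money laundering $120,000; conspiracy $36,250.
Stacking rule: highest base plus $22,500 per additional charge. Highest is money laundering at $120,000; 2 additional charges → +$45,000. Combined base = $165,000.
Defendant has an out-of-state residence (+$17,500 flat): $165,000 + $17,500 = $182,500.
Defendant is enrolled full-time in school (−20%): $182,500 × 0.8 = $146,000.
Loss or damage exceeded $50,000 (+25%): $146,000 × 1.25 = $182,500.
$182,500 is at or above the $5,000 minimum.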